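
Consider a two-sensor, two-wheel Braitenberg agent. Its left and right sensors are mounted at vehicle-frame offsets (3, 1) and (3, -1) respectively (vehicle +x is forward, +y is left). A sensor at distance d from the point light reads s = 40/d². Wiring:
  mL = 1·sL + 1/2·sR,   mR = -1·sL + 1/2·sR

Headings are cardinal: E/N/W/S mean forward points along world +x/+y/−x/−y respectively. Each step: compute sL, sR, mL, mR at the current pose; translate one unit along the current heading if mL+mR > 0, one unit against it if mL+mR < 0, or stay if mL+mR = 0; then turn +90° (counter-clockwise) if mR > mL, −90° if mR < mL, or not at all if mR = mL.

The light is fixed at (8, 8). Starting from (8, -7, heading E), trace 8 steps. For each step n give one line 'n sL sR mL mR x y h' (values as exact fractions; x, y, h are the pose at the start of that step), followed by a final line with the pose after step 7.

0 8/41 8/53 588/2173 -260/2173 8 -7 E
1 5/41 10/81 610/3321 -200/3321 9 -7 S
2 40/293 40/229 15020/67097 -3300/67097 9 -8 W
3 4/17 4/17 6/17 -2/17 8 -8 N
4 8/41 8/53 588/2173 -260/2173 8 -7 E
5 5/41 10/81 610/3321 -200/3321 9 -7 S
6 40/293 40/229 15020/67097 -3300/67097 9 -8 W
7 4/17 4/17 6/17 -2/17 8 -8 N
final 8 -7 E

n=0: pose=(8,-7,E); sL=8/41, sR=8/53; mL=588/2173, mR=-260/2173; mL+mR=8/53 → advance +1; mR−mL=-16/41 → turn -1·90°
n=1: pose=(9,-7,S); sL=5/41, sR=10/81; mL=610/3321, mR=-200/3321; mL+mR=10/81 → advance +1; mR−mL=-10/41 → turn -1·90°
n=2: pose=(9,-8,W); sL=40/293, sR=40/229; mL=15020/67097, mR=-3300/67097; mL+mR=40/229 → advance +1; mR−mL=-80/293 → turn -1·90°
n=3: pose=(8,-8,N); sL=4/17, sR=4/17; mL=6/17, mR=-2/17; mL+mR=4/17 → advance +1; mR−mL=-8/17 → turn -1·90°
n=4: pose=(8,-7,E); sL=8/41, sR=8/53; mL=588/2173, mR=-260/2173; mL+mR=8/53 → advance +1; mR−mL=-16/41 → turn -1·90°
n=5: pose=(9,-7,S); sL=5/41, sR=10/81; mL=610/3321, mR=-200/3321; mL+mR=10/81 → advance +1; mR−mL=-10/41 → turn -1·90°
n=6: pose=(9,-8,W); sL=40/293, sR=40/229; mL=15020/67097, mR=-3300/67097; mL+mR=40/229 → advance +1; mR−mL=-80/293 → turn -1·90°
n=7: pose=(8,-8,N); sL=4/17, sR=4/17; mL=6/17, mR=-2/17; mL+mR=4/17 → advance +1; mR−mL=-8/17 → turn -1·90°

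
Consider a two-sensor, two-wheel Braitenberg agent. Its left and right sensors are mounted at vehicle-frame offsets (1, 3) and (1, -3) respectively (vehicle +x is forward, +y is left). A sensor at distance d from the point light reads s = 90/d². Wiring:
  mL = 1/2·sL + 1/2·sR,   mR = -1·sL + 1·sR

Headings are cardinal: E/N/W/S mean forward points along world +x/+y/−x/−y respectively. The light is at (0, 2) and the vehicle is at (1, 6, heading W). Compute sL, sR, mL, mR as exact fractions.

90 90/49 2250/49 -4320/49

left sensor world pos  = (0, 3); dL² = 1
right sensor world pos = (0, 9); dR² = 49
sL = 90/1 = 90
sR = 90/49 = 90/49
mL = 1/2·sL + 1/2·sR = 2250/49
mR = -1·sL + 1·sR = -4320/49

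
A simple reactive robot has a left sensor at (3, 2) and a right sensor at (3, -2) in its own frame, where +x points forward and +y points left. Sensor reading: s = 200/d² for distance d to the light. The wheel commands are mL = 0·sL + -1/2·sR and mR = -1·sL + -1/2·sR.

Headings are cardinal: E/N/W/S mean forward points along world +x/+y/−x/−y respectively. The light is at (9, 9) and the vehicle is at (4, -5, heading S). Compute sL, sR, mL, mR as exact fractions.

left sensor world pos  = (6, -8); dL² = 298
right sensor world pos = (2, -8); dR² = 338
sL = 200/298 = 100/149
sR = 200/338 = 100/169
mL = 0·sL + -1/2·sR = -50/169
mR = -1·sL + -1/2·sR = -24350/25181

100/149 100/169 -50/169 -24350/25181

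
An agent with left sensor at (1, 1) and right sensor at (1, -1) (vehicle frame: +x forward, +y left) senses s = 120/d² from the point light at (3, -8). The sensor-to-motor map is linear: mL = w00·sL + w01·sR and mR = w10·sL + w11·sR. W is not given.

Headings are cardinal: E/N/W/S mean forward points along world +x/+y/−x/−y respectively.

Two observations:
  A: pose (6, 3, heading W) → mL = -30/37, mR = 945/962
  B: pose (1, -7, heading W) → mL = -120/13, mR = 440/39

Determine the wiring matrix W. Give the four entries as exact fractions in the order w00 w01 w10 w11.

0 -1 1/2 1/2

obs A: pose=(6,3,W) → sL=15/13, sR=30/37, mL=-30/37, mR=945/962
obs B: pose=(1,-7,W) → sL=40/3, sR=120/13, mL=-120/13, mR=440/39
sensor matrix S = [[15/13, 30/37], [40/3, 120/13]]; det S = -1000/6253
solve [mL_A; mL_B] = S·[w00; w01] and [mR_A; mR_B] = S·[w10; w11]:
  w00 = 0, w01 = -1, w10 = 1/2, w11 = 1/2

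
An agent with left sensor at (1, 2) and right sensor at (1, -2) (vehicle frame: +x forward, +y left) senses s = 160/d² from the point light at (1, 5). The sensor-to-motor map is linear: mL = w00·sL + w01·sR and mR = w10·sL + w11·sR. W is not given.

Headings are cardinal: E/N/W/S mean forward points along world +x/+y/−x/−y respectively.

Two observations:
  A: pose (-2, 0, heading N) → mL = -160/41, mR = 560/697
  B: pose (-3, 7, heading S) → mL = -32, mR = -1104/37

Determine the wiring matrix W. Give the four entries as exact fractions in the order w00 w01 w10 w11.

-1 0 -1 1/2

obs A: pose=(-2,0,N) → sL=160/41, sR=160/17, mL=-160/41, mR=560/697
obs B: pose=(-3,7,S) → sL=32, sR=160/37, mL=-32, mR=-1104/37
sensor matrix S = [[160/41, 160/17], [32, 160/37]]; det S = -7331840/25789
solve [mL_A; mL_B] = S·[w00; w01] and [mR_A; mR_B] = S·[w10; w11]:
  w00 = -1, w01 = 0, w10 = -1, w11 = 1/2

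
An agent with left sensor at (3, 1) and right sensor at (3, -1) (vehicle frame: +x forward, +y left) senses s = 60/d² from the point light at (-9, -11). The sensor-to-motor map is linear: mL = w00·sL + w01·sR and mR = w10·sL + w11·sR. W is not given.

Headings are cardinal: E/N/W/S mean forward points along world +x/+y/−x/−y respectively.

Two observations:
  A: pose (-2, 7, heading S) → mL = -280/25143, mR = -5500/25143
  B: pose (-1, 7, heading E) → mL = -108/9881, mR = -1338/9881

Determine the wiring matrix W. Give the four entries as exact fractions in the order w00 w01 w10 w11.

1/2 -1/2 -1/2 -1/2

obs A: pose=(-2,7,S) → sL=60/289, sR=20/87, mL=-280/25143, mR=-5500/25143
obs B: pose=(-1,7,E) → sL=30/241, sR=6/41, mL=-108/9881, mR=-1338/9881
sensor matrix S = [[60/289, 20/87], [30/241, 6/41]]; det S = 146240/82812661
solve [mL_A; mL_B] = S·[w00; w01] and [mR_A; mR_B] = S·[w10; w11]:
  w00 = 1/2, w01 = -1/2, w10 = -1/2, w11 = -1/2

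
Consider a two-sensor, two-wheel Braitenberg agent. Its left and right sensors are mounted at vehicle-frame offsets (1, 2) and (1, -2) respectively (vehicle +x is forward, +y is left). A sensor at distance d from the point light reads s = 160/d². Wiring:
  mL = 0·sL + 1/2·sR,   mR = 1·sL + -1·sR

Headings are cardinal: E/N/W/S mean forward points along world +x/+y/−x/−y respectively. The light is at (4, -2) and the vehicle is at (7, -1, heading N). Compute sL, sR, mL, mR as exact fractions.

left sensor world pos  = (5, 0); dL² = 5
right sensor world pos = (9, 0); dR² = 29
sL = 160/5 = 32
sR = 160/29 = 160/29
mL = 0·sL + 1/2·sR = 80/29
mR = 1·sL + -1·sR = 768/29

32 160/29 80/29 768/29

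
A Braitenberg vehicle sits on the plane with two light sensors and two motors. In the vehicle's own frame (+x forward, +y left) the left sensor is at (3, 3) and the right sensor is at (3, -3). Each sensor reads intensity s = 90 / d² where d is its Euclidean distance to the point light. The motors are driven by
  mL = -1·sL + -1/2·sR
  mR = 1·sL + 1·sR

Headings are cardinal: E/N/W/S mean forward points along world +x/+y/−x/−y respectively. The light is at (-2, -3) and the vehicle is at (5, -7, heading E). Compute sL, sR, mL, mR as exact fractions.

left sensor world pos  = (8, -4); dL² = 101
right sensor world pos = (8, -10); dR² = 149
sL = 90/101 = 90/101
sR = 90/149 = 90/149
mL = -1·sL + -1/2·sR = -17955/15049
mR = 1·sL + 1·sR = 22500/15049

90/101 90/149 -17955/15049 22500/15049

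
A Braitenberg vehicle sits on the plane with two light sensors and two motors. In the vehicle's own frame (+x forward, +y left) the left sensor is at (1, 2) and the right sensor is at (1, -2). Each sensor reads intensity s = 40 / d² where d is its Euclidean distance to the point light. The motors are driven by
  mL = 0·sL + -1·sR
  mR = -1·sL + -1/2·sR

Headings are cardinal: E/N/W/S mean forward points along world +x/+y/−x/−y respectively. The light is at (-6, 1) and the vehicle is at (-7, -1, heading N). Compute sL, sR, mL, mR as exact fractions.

4 20 -20 -14

left sensor world pos  = (-9, 0); dL² = 10
right sensor world pos = (-5, 0); dR² = 2
sL = 40/10 = 4
sR = 40/2 = 20
mL = 0·sL + -1·sR = -20
mR = -1·sL + -1/2·sR = -14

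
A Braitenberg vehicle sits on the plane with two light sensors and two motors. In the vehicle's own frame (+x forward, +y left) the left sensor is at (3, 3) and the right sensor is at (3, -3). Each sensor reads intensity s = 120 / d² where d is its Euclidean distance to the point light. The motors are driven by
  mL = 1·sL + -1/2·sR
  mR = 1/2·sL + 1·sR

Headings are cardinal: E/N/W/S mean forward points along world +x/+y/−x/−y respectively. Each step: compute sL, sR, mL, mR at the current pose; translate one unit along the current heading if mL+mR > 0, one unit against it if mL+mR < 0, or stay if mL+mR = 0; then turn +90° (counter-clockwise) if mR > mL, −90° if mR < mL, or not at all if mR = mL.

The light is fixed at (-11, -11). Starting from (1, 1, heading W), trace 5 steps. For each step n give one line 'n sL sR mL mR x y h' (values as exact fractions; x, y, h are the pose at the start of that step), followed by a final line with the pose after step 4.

0 20/27 20/51 250/459 350/459 1 1 W
1 120/277 24/29 156/8033 8388/8033 0 1 S
2 15/49 6/13 48/637 783/1274 0 0 E
3 120/277 120/421 33900/116617 58500/116617 1 0 N
4 20/27 20/51 250/459 350/459 1 1 W
final 0 1 S

n=0: pose=(1,1,W); sL=20/27, sR=20/51; mL=250/459, mR=350/459; mL+mR=200/153 → advance +1; mR−mL=100/459 → turn +1·90°
n=1: pose=(0,1,S); sL=120/277, sR=24/29; mL=156/8033, mR=8388/8033; mL+mR=8544/8033 → advance +1; mR−mL=8232/8033 → turn +1·90°
n=2: pose=(0,0,E); sL=15/49, sR=6/13; mL=48/637, mR=783/1274; mL+mR=879/1274 → advance +1; mR−mL=687/1274 → turn +1·90°
n=3: pose=(1,0,N); sL=120/277, sR=120/421; mL=33900/116617, mR=58500/116617; mL+mR=92400/116617 → advance +1; mR−mL=24600/116617 → turn +1·90°
n=4: pose=(1,1,W); sL=20/27, sR=20/51; mL=250/459, mR=350/459; mL+mR=200/153 → advance +1; mR−mL=100/459 → turn +1·90°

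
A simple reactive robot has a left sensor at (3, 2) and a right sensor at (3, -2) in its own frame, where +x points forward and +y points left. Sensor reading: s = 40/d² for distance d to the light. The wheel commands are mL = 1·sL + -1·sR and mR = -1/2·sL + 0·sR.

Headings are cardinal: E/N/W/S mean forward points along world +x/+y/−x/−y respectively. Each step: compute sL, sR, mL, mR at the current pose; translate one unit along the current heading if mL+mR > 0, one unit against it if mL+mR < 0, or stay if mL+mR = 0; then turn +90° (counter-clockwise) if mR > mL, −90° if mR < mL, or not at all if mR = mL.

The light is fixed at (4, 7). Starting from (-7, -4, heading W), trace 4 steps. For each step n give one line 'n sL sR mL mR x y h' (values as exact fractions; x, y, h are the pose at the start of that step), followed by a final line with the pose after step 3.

0 8/73 40/277 -704/20221 -4/73 -7 -4 W
1 5/26 5/16 -25/208 -5/52 -6 -4 N
2 8/73 40/269 -768/19637 -4/73 -6 -5 W
3 20/101 4/13 -144/1313 -10/101 -5 -5 N
final -5 -6 W

n=0: pose=(-7,-4,W); sL=8/73, sR=40/277; mL=-704/20221, mR=-4/73; mL+mR=-1812/20221 → advance -1; mR−mL=-404/20221 → turn -1·90°
n=1: pose=(-6,-4,N); sL=5/26, sR=5/16; mL=-25/208, mR=-5/52; mL+mR=-45/208 → advance -1; mR−mL=5/208 → turn +1·90°
n=2: pose=(-6,-5,W); sL=8/73, sR=40/269; mL=-768/19637, mR=-4/73; mL+mR=-1844/19637 → advance -1; mR−mL=-308/19637 → turn -1·90°
n=3: pose=(-5,-5,N); sL=20/101, sR=4/13; mL=-144/1313, mR=-10/101; mL+mR=-274/1313 → advance -1; mR−mL=14/1313 → turn +1·90°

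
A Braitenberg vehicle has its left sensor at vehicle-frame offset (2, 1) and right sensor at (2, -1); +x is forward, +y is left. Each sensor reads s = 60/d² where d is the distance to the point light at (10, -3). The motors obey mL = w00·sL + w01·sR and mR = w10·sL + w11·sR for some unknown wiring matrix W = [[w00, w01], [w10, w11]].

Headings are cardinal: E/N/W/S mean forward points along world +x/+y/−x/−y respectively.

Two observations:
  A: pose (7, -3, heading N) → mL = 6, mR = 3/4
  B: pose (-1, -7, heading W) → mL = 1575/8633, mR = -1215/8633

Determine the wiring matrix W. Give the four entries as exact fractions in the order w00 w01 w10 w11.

obs A: pose=(7,-3,N) → sL=3, sR=15/2, mL=6, mR=3/4
obs B: pose=(-1,-7,W) → sL=30/97, sR=30/89, mL=1575/8633, mR=-1215/8633
sensor matrix S = [[3, 15/2], [30/97, 30/89]]; det S = -11295/8633
solve [mL_A; mL_B] = S·[w00; w01] and [mR_A; mR_B] = S·[w10; w11]:
  w00 = -1/2, w01 = 1, w10 = -1, w11 = 1/2

-1/2 1 -1 1/2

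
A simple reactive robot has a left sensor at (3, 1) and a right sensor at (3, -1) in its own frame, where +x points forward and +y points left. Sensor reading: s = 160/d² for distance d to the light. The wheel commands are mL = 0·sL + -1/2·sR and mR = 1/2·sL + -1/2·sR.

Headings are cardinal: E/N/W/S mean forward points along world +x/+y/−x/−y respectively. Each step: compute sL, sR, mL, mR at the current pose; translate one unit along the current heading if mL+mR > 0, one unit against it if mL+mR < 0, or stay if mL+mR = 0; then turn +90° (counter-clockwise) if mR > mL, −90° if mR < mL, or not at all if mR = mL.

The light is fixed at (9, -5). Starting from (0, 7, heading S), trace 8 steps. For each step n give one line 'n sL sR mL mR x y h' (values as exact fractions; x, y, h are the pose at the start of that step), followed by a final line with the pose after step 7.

n=0: pose=(0,7,S); sL=32/29, sR=160/181; mL=-80/181, mR=576/5249; mL+mR=-1744/5249 → advance -1; mR−mL=16/29 → turn +1·90°
n=1: pose=(0,8,E); sL=20/29, sR=8/9; mL=-4/9, mR=-26/261; mL+mR=-142/261 → advance -1; mR−mL=10/29 → turn +1·90°
n=2: pose=(-1,8,N); sL=160/377, sR=160/337; mL=-80/337, mR=-3200/127049; mL+mR=-33360/127049 → advance -1; mR−mL=80/377 → turn +1·90°
n=3: pose=(-1,7,W); sL=16/29, sR=80/169; mL=-40/169, mR=192/4901; mL+mR=-968/4901 → advance -1; mR−mL=8/29 → turn +1·90°
n=4: pose=(0,7,S); sL=32/29, sR=160/181; mL=-80/181, mR=576/5249; mL+mR=-1744/5249 → advance -1; mR−mL=16/29 → turn +1·90°
n=5: pose=(0,8,E); sL=20/29, sR=8/9; mL=-4/9, mR=-26/261; mL+mR=-142/261 → advance -1; mR−mL=10/29 → turn +1·90°
n=6: pose=(-1,8,N); sL=160/377, sR=160/337; mL=-80/337, mR=-3200/127049; mL+mR=-33360/127049 → advance -1; mR−mL=80/377 → turn +1·90°
n=7: pose=(-1,7,W); sL=16/29, sR=80/169; mL=-40/169, mR=192/4901; mL+mR=-968/4901 → advance -1; mR−mL=8/29 → turn +1·90°

0 32/29 160/181 -80/181 576/5249 0 7 S
1 20/29 8/9 -4/9 -26/261 0 8 E
2 160/377 160/337 -80/337 -3200/127049 -1 8 N
3 16/29 80/169 -40/169 192/4901 -1 7 W
4 32/29 160/181 -80/181 576/5249 0 7 S
5 20/29 8/9 -4/9 -26/261 0 8 E
6 160/377 160/337 -80/337 -3200/127049 -1 8 N
7 16/29 80/169 -40/169 192/4901 -1 7 W
final 0 7 S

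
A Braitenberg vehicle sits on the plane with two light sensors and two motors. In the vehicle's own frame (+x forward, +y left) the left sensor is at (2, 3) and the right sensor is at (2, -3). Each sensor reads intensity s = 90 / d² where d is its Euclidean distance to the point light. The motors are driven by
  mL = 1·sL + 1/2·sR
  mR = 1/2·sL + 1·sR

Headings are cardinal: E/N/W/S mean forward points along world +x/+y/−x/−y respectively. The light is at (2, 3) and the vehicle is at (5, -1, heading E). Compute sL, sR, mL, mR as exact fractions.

45/13 45/37 3915/962 2835/962

left sensor world pos  = (7, 2); dL² = 26
right sensor world pos = (7, -4); dR² = 74
sL = 90/26 = 45/13
sR = 90/74 = 45/37
mL = 1·sL + 1/2·sR = 3915/962
mR = 1/2·sL + 1·sR = 2835/962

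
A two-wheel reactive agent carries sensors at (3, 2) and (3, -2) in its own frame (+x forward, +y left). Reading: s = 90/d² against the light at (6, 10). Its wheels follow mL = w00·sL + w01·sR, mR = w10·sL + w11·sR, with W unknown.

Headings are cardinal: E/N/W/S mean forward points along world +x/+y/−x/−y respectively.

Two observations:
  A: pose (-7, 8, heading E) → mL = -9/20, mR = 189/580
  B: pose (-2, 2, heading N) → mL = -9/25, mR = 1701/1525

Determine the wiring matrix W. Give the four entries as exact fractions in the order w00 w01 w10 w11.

obs A: pose=(-7,8,E) → sL=9/10, sR=45/58, mL=-9/20, mR=189/580
obs B: pose=(-2,2,N) → sL=18/25, sR=90/61, mL=-9/25, mR=1701/1525
sensor matrix S = [[9/10, 45/58], [18/25, 90/61]]; det S = 6804/8845
solve [mL_A; mL_B] = S·[w00; w01] and [mR_A; mR_B] = S·[w10; w11]:
  w00 = -1/2, w01 = 0, w10 = -1/2, w11 = 1

-1/2 0 -1/2 1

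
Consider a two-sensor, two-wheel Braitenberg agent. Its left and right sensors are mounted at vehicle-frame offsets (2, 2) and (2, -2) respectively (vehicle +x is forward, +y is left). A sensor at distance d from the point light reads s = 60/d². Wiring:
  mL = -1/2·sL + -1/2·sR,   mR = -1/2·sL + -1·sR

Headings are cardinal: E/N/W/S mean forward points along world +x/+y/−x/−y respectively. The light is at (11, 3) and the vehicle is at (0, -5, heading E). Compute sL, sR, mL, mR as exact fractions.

left sensor world pos  = (2, -3); dL² = 117
right sensor world pos = (2, -7); dR² = 181
sL = 60/117 = 20/39
sR = 60/181 = 60/181
mL = -1/2·sL + -1/2·sR = -2980/7059
mR = -1/2·sL + -1·sR = -4150/7059

20/39 60/181 -2980/7059 -4150/7059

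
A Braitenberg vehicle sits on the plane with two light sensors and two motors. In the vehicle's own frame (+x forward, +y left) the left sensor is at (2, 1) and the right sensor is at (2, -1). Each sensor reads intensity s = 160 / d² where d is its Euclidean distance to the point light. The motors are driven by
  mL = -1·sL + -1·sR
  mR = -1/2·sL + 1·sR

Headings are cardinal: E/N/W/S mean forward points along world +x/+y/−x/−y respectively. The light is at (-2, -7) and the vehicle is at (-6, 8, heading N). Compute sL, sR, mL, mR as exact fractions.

80/157 80/149 -24480/23393 6600/23393

left sensor world pos  = (-7, 10); dL² = 314
right sensor world pos = (-5, 10); dR² = 298
sL = 160/314 = 80/157
sR = 160/298 = 80/149
mL = -1·sL + -1·sR = -24480/23393
mR = -1/2·sL + 1·sR = 6600/23393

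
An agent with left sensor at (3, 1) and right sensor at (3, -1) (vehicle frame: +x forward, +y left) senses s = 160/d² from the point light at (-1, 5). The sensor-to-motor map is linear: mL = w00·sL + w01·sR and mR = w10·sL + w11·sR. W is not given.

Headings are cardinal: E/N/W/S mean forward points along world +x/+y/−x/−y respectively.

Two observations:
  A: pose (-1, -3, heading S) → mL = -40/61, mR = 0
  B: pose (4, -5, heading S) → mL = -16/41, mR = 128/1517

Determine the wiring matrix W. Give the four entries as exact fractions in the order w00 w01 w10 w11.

obs A: pose=(-1,-3,S) → sL=80/61, sR=80/61, mL=-40/61, mR=0
obs B: pose=(4,-5,S) → sL=32/41, sR=32/37, mL=-16/41, mR=128/1517
sensor matrix S = [[80/61, 80/61], [32/41, 32/37]]; det S = 10240/92537
solve [mL_A; mL_B] = S·[w00; w01] and [mR_A; mR_B] = S·[w10; w11]:
  w00 = -1/2, w01 = 0, w10 = -1, w11 = 1

-1/2 0 -1 1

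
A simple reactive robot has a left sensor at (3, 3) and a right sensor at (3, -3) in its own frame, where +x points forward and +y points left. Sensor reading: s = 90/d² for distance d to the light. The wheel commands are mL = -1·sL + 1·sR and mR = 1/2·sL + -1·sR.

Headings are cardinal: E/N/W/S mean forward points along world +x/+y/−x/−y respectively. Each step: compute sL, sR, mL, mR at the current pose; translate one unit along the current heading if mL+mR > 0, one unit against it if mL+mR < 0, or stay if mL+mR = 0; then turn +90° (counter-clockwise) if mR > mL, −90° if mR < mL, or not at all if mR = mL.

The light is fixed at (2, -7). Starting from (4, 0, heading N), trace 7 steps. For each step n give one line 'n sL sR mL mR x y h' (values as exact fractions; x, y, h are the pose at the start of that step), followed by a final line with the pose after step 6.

n=0: pose=(4,0,N); sL=90/101, sR=18/25; mL=-432/2525, mR=-693/2525; mL+mR=-45/101 → advance -1; mR−mL=-261/2525 → turn -1·90°
n=1: pose=(4,-1,E); sL=45/53, sR=45/17; mL=1620/901, mR=-4005/1802; mL+mR=-45/106 → advance -1; mR−mL=-7245/1802 → turn -1·90°
n=2: pose=(3,-1,S); sL=18/5, sR=90/13; mL=216/65, mR=-333/65; mL+mR=-9/5 → advance -1; mR−mL=-549/65 → turn -1·90°
n=3: pose=(3,0,W); sL=9/2, sR=45/52; mL=-189/52, mR=18/13; mL+mR=-9/4 → advance -1; mR−mL=261/52 → turn +1·90°
n=4: pose=(4,0,S); sL=90/41, sR=90/17; mL=2160/697, mR=-2925/697; mL+mR=-45/41 → advance -1; mR−mL=-5085/697 → turn -1·90°
n=5: pose=(4,1,W); sL=45/13, sR=45/61; mL=-2160/793, mR=1575/1586; mL+mR=-45/26 → advance -1; mR−mL=5895/1586 → turn +1·90°
n=6: pose=(5,1,S); sL=90/61, sR=18/5; mL=648/305, mR=-873/305; mL+mR=-45/61 → advance -1; mR−mL=-1521/305 → turn -1·90°

0 90/101 18/25 -432/2525 -693/2525 4 0 N
1 45/53 45/17 1620/901 -4005/1802 4 -1 E
2 18/5 90/13 216/65 -333/65 3 -1 S
3 9/2 45/52 -189/52 18/13 3 0 W
4 90/41 90/17 2160/697 -2925/697 4 0 S
5 45/13 45/61 -2160/793 1575/1586 4 1 W
6 90/61 18/5 648/305 -873/305 5 1 S
final 5 2 W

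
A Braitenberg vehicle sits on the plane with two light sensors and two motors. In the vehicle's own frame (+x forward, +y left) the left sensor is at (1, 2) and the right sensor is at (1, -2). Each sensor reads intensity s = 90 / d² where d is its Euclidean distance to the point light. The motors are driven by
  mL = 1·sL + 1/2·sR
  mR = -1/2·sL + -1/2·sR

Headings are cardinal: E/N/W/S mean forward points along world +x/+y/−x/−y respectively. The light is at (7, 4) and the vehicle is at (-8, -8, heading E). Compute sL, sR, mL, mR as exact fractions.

45/148 45/196 6075/14504 -1935/7252

left sensor world pos  = (-7, -6); dL² = 296
right sensor world pos = (-7, -10); dR² = 392
sL = 90/296 = 45/148
sR = 90/392 = 45/196
mL = 1·sL + 1/2·sR = 6075/14504
mR = -1/2·sL + -1/2·sR = -1935/7252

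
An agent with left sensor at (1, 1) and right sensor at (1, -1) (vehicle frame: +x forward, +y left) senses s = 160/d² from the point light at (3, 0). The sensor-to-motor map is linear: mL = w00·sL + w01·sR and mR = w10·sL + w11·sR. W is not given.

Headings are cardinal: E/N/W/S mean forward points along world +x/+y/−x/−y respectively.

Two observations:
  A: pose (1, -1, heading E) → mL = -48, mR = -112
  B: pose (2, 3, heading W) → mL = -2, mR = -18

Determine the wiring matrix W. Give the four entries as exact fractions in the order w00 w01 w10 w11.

obs A: pose=(1,-1,E) → sL=160, sR=32, mL=-48, mR=-112
obs B: pose=(2,3,W) → sL=20, sR=8, mL=-2, mR=-18
sensor matrix S = [[160, 32], [20, 8]]; det S = 640
solve [mL_A; mL_B] = S·[w00; w01] and [mR_A; mR_B] = S·[w10; w11]:
  w00 = -1/2, w01 = 1, w10 = -1/2, w11 = -1

-1/2 1 -1/2 -1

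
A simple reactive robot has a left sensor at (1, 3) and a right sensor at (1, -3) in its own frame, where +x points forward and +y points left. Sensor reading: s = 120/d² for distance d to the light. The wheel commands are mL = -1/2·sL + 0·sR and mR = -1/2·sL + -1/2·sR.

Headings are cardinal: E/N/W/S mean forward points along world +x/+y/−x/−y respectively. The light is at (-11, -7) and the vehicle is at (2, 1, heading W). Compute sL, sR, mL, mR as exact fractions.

left sensor world pos  = (1, -2); dL² = 169
right sensor world pos = (1, 4); dR² = 265
sL = 120/169 = 120/169
sR = 120/265 = 24/53
mL = -1/2·sL + 0·sR = -60/169
mR = -1/2·sL + -1/2·sR = -5208/8957

120/169 24/53 -60/169 -5208/8957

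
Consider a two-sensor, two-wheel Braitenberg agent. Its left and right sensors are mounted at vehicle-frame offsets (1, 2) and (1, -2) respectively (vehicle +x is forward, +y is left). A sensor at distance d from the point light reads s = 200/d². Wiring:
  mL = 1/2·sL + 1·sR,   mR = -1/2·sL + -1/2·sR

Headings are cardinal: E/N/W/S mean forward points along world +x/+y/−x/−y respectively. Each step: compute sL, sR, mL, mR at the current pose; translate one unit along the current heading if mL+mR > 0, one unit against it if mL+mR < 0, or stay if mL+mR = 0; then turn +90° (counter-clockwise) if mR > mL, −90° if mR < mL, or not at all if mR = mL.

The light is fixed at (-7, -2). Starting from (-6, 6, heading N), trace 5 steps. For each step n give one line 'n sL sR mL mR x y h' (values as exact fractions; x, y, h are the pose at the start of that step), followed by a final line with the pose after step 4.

0 100/41 20/9 1270/369 -860/369 -6 6 N
1 8/5 200/53 1212/265 -712/265 -6 7 E
2 5/2 25/8 35/8 -45/16 -5 7 S
3 200/37 200/101 17500/3737 -13800/3737 -5 6 W
4 100/41 20/9 1270/369 -860/369 -6 6 N
final -6 7 E

n=0: pose=(-6,6,N); sL=100/41, sR=20/9; mL=1270/369, mR=-860/369; mL+mR=10/9 → advance +1; mR−mL=-710/123 → turn -1·90°
n=1: pose=(-6,7,E); sL=8/5, sR=200/53; mL=1212/265, mR=-712/265; mL+mR=100/53 → advance +1; mR−mL=-1924/265 → turn -1·90°
n=2: pose=(-5,7,S); sL=5/2, sR=25/8; mL=35/8, mR=-45/16; mL+mR=25/16 → advance +1; mR−mL=-115/16 → turn -1·90°
n=3: pose=(-5,6,W); sL=200/37, sR=200/101; mL=17500/3737, mR=-13800/3737; mL+mR=100/101 → advance +1; mR−mL=-31300/3737 → turn -1·90°
n=4: pose=(-6,6,N); sL=100/41, sR=20/9; mL=1270/369, mR=-860/369; mL+mR=10/9 → advance +1; mR−mL=-710/123 → turn -1·90°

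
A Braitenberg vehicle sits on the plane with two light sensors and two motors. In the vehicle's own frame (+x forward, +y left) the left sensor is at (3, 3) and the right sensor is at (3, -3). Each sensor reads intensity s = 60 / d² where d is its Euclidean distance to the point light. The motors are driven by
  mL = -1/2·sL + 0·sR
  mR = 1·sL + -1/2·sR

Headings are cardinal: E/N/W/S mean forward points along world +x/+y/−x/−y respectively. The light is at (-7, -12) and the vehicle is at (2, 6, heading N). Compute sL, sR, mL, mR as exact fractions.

20/159 4/39 -10/159 154/2067

left sensor world pos  = (-1, 9); dL² = 477
right sensor world pos = (5, 9); dR² = 585
sL = 60/477 = 20/159
sR = 60/585 = 4/39
mL = -1/2·sL + 0·sR = -10/159
mR = 1·sL + -1/2·sR = 154/2067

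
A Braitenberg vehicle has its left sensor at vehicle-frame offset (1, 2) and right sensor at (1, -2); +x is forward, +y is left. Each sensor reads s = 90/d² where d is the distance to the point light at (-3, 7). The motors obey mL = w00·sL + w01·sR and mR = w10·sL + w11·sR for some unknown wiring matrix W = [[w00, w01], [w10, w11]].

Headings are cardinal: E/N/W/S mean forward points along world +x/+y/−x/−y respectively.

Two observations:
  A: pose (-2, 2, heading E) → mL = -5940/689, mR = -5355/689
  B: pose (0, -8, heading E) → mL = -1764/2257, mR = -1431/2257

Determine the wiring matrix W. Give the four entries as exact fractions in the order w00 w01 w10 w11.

-1 -1 -1 -1/2

obs A: pose=(-2,2,E) → sL=90/13, sR=90/53, mL=-5940/689, mR=-5355/689
obs B: pose=(0,-8,E) → sL=18/37, sR=18/61, mL=-1764/2257, mR=-1431/2257
sensor matrix S = [[90/13, 90/53], [18/37, 18/61]]; det S = 1892160/1555073
solve [mL_A; mL_B] = S·[w00; w01] and [mR_A; mR_B] = S·[w10; w11]:
  w00 = -1, w01 = -1, w10 = -1, w11 = -1/2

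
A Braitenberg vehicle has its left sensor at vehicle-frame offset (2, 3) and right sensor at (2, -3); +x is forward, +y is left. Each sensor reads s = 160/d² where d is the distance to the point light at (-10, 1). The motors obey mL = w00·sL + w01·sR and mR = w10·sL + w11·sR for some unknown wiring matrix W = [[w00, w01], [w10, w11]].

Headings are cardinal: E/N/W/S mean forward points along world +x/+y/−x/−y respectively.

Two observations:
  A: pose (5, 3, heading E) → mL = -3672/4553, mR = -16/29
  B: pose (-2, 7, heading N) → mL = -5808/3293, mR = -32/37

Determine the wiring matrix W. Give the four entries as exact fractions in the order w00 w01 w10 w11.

-1/2 -1 0 -1

obs A: pose=(5,3,E) → sL=80/157, sR=16/29, mL=-3672/4553, mR=-16/29
obs B: pose=(-2,7,N) → sL=160/89, sR=32/37, mL=-5808/3293, mR=-32/37
sensor matrix S = [[80/157, 16/29], [160/89, 32/37]]; det S = -8263680/14993029
solve [mL_A; mL_B] = S·[w00; w01] and [mR_A; mR_B] = S·[w10; w11]:
  w00 = -1/2, w01 = -1, w10 = 0, w11 = -1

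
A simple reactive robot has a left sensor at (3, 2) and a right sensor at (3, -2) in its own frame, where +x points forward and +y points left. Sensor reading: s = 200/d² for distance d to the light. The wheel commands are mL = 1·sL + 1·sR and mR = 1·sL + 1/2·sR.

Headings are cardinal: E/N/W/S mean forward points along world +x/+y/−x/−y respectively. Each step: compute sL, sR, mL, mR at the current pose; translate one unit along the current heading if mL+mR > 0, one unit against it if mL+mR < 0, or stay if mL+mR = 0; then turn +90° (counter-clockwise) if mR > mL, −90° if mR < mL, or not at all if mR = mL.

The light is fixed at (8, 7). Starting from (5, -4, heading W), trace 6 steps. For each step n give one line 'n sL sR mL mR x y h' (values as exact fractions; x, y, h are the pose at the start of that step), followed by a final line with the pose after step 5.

0 40/41 200/117 12880/4797 8780/4797 5 -4 W
1 2 50/17 84/17 59/17 4 -4 N
2 40/13 40/29 1680/377 1420/377 4 -3 E
3 20/17 100/97 3640/1649 2790/1649 5 -3 S
4 40/41 200/117 12880/4797 8780/4797 5 -4 W
5 2 50/17 84/17 59/17 4 -4 N
final 4 -3 E

n=0: pose=(5,-4,W); sL=40/41, sR=200/117; mL=12880/4797, mR=8780/4797; mL+mR=7220/1599 → advance +1; mR−mL=-100/117 → turn -1·90°
n=1: pose=(4,-4,N); sL=2, sR=50/17; mL=84/17, mR=59/17; mL+mR=143/17 → advance +1; mR−mL=-25/17 → turn -1·90°
n=2: pose=(4,-3,E); sL=40/13, sR=40/29; mL=1680/377, mR=1420/377; mL+mR=3100/377 → advance +1; mR−mL=-20/29 → turn -1·90°
n=3: pose=(5,-3,S); sL=20/17, sR=100/97; mL=3640/1649, mR=2790/1649; mL+mR=6430/1649 → advance +1; mR−mL=-50/97 → turn -1·90°
n=4: pose=(5,-4,W); sL=40/41, sR=200/117; mL=12880/4797, mR=8780/4797; mL+mR=7220/1599 → advance +1; mR−mL=-100/117 → turn -1·90°
n=5: pose=(4,-4,N); sL=2, sR=50/17; mL=84/17, mR=59/17; mL+mR=143/17 → advance +1; mR−mL=-25/17 → turn -1·90°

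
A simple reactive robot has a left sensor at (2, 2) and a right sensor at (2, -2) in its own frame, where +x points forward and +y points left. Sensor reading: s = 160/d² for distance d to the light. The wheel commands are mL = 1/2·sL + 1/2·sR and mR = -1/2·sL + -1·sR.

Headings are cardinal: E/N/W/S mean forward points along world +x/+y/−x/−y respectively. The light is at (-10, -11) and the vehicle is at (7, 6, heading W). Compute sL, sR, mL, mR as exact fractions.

left sensor world pos  = (5, 4); dL² = 450
right sensor world pos = (5, 8); dR² = 586
sL = 160/450 = 16/45
sR = 160/586 = 80/293
mL = 1/2·sL + 1/2·sR = 4144/13185
mR = -1/2·sL + -1·sR = -5944/13185

16/45 80/293 4144/13185 -5944/13185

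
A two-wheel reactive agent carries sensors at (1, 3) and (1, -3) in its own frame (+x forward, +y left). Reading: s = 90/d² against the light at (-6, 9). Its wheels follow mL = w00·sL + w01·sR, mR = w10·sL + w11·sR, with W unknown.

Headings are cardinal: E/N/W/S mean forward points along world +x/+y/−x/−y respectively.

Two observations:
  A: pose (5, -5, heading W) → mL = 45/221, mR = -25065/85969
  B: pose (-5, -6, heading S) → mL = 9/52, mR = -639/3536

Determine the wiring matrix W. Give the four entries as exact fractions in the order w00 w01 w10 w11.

obs A: pose=(5,-5,W) → sL=90/389, sR=90/221, mL=45/221, mR=-25065/85969
obs B: pose=(-5,-6,S) → sL=45/136, sR=9/26, mL=9/52, mR=-639/3536
sensor matrix S = [[90/389, 90/221], [45/136, 9/26]]; det S = -319545/5845892
solve [mL_A; mL_B] = S·[w00; w01] and [mR_A; mR_B] = S·[w10; w11]:
  w00 = 0, w01 = 1/2, w10 = 1/2, w11 = -1

0 1/2 1/2 -1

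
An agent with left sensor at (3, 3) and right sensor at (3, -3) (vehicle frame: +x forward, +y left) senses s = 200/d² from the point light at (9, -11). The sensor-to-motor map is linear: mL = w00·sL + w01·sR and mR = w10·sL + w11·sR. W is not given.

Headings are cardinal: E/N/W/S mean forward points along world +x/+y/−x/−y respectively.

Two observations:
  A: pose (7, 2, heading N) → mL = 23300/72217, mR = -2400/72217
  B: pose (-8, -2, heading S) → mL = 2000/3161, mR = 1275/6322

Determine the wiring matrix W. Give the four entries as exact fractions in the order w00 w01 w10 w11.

obs A: pose=(7,2,N) → sL=200/281, sR=200/257, mL=23300/72217, mR=-2400/72217
obs B: pose=(-8,-2,S) → sL=25/29, sR=50/109, mL=2000/3161, mR=1275/6322
sensor matrix S = [[200/281, 200/257], [25/29, 50/109]]; det S = -78615000/228277937
solve [mL_A; mL_B] = S·[w00; w01] and [mR_A; mR_B] = S·[w10; w11]:
  w00 = 1, w01 = -1/2, w10 = 1/2, w11 = -1/2

1 -1/2 1/2 -1/2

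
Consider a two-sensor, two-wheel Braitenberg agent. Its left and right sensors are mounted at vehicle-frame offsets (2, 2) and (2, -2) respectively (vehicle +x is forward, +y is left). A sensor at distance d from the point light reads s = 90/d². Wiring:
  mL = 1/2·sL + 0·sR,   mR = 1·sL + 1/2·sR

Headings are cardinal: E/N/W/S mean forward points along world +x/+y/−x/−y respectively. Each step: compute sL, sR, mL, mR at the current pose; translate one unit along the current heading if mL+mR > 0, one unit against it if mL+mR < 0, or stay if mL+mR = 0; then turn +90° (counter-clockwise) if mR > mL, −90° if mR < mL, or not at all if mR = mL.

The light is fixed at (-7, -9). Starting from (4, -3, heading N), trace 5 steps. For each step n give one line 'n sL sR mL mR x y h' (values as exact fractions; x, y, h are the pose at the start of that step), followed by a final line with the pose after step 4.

0 18/29 90/233 9/29 5499/6757 4 -3 N
1 45/53 5/9 45/106 1075/954 4 -2 W
2 90/169 90/89 45/169 15615/15041 3 -2 S
3 45/104 9/16 45/208 297/416 3 -3 E
4 18/29 90/233 9/29 5499/6757 4 -3 N
final 4 -2 W

n=0: pose=(4,-3,N); sL=18/29, sR=90/233; mL=9/29, mR=5499/6757; mL+mR=7596/6757 → advance +1; mR−mL=3402/6757 → turn +1·90°
n=1: pose=(4,-2,W); sL=45/53, sR=5/9; mL=45/106, mR=1075/954; mL+mR=740/477 → advance +1; mR−mL=335/477 → turn +1·90°
n=2: pose=(3,-2,S); sL=90/169, sR=90/89; mL=45/169, mR=15615/15041; mL+mR=19620/15041 → advance +1; mR−mL=11610/15041 → turn +1·90°
n=3: pose=(3,-3,E); sL=45/104, sR=9/16; mL=45/208, mR=297/416; mL+mR=387/416 → advance +1; mR−mL=207/416 → turn +1·90°
n=4: pose=(4,-3,N); sL=18/29, sR=90/233; mL=9/29, mR=5499/6757; mL+mR=7596/6757 → advance +1; mR−mL=3402/6757 → turn +1·90°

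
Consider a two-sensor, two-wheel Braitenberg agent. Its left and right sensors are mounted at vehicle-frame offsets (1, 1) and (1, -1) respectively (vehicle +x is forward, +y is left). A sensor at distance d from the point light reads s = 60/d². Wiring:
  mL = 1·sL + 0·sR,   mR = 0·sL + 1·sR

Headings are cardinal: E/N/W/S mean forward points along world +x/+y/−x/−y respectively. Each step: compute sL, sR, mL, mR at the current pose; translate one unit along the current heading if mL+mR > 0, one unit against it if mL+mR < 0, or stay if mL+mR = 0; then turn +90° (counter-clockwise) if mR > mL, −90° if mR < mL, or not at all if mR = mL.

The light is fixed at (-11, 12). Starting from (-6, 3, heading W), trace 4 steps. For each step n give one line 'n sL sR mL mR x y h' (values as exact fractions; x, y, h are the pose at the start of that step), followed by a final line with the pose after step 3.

0 15/29 3/4 15/29 3/4 -6 3 W
1 12/25 60/109 12/25 60/109 -7 3 S
2 30/53 30/73 30/53 30/73 -7 2 E
3 60/157 60/137 60/157 60/137 -6 2 S
final -6 1 E

n=0: pose=(-6,3,W); sL=15/29, sR=3/4; mL=15/29, mR=3/4; mL+mR=147/116 → advance +1; mR−mL=27/116 → turn +1·90°
n=1: pose=(-7,3,S); sL=12/25, sR=60/109; mL=12/25, mR=60/109; mL+mR=2808/2725 → advance +1; mR−mL=192/2725 → turn +1·90°
n=2: pose=(-7,2,E); sL=30/53, sR=30/73; mL=30/53, mR=30/73; mL+mR=3780/3869 → advance +1; mR−mL=-600/3869 → turn -1·90°
n=3: pose=(-6,2,S); sL=60/157, sR=60/137; mL=60/157, mR=60/137; mL+mR=17640/21509 → advance +1; mR−mL=1200/21509 → turn +1·90°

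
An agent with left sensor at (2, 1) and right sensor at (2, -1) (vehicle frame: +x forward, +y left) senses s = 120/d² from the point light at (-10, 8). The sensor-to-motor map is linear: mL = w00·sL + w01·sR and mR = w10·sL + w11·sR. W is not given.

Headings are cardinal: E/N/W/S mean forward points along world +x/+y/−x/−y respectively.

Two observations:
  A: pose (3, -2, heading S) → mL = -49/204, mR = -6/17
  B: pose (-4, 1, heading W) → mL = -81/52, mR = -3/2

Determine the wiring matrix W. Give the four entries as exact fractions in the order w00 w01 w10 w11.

1/2 -1 -1 0

obs A: pose=(3,-2,S) → sL=6/17, sR=5/12, mL=-49/204, mR=-6/17
obs B: pose=(-4,1,W) → sL=3/2, sR=30/13, mL=-81/52, mR=-3/2
sensor matrix S = [[6/17, 5/12], [3/2, 30/13]]; det S = 335/1768
solve [mL_A; mL_B] = S·[w00; w01] and [mR_A; mR_B] = S·[w10; w11]:
  w00 = 1/2, w01 = -1, w10 = -1, w11 = 0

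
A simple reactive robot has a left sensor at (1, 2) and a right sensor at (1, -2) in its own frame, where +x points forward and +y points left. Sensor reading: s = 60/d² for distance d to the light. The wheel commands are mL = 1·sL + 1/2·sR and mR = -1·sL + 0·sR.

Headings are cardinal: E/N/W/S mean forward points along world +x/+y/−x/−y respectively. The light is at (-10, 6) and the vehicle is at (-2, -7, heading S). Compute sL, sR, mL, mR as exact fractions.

left sensor world pos  = (0, -8); dL² = 296
right sensor world pos = (-4, -8); dR² = 232
sL = 60/296 = 15/74
sR = 60/232 = 15/58
mL = 1·sL + 1/2·sR = 1425/4292
mR = -1·sL + 0·sR = -15/74

15/74 15/58 1425/4292 -15/74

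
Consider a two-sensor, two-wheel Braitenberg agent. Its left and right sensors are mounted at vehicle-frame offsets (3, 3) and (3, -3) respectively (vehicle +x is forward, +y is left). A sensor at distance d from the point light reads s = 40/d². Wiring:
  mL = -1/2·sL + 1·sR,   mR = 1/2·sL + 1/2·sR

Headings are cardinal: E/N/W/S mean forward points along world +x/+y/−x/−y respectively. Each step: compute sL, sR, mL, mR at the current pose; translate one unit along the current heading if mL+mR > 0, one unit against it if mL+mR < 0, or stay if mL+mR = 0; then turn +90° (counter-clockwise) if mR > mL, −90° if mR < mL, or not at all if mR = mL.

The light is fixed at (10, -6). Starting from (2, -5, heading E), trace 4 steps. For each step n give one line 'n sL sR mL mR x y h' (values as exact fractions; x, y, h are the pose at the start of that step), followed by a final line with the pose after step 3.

0 40/41 40/29 1060/1189 1400/1189 2 -5 E
1 10/29 5/4 125/116 185/232 3 -5 N
2 40/41 40/17 1300/697 1160/697 3 -4 E
3 4 20/41 -62/41 92/41 4 -4 S
final 4 -5 E

n=0: pose=(2,-5,E); sL=40/41, sR=40/29; mL=1060/1189, mR=1400/1189; mL+mR=60/29 → advance +1; mR−mL=340/1189 → turn +1·90°
n=1: pose=(3,-5,N); sL=10/29, sR=5/4; mL=125/116, mR=185/232; mL+mR=15/8 → advance +1; mR−mL=-65/232 → turn -1·90°
n=2: pose=(3,-4,E); sL=40/41, sR=40/17; mL=1300/697, mR=1160/697; mL+mR=60/17 → advance +1; mR−mL=-140/697 → turn -1·90°
n=3: pose=(4,-4,S); sL=4, sR=20/41; mL=-62/41, mR=92/41; mL+mR=30/41 → advance +1; mR−mL=154/41 → turn +1·90°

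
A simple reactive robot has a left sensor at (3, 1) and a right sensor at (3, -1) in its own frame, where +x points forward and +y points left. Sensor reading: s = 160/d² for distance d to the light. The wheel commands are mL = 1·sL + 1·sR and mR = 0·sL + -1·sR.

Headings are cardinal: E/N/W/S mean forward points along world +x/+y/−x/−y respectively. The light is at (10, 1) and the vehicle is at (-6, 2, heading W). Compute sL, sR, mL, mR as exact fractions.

left sensor world pos  = (-9, 1); dL² = 361
right sensor world pos = (-9, 3); dR² = 365
sL = 160/361 = 160/361
sR = 160/365 = 32/73
mL = 1·sL + 1·sR = 23232/26353
mR = 0·sL + -1·sR = -32/73

160/361 32/73 23232/26353 -32/73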